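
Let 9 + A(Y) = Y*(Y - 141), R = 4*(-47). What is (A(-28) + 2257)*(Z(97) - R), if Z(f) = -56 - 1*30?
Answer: 711960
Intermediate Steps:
R = -188
A(Y) = -9 + Y*(-141 + Y) (A(Y) = -9 + Y*(Y - 141) = -9 + Y*(-141 + Y))
Z(f) = -86 (Z(f) = -56 - 30 = -86)
(A(-28) + 2257)*(Z(97) - R) = ((-9 + (-28)² - 141*(-28)) + 2257)*(-86 - 1*(-188)) = ((-9 + 784 + 3948) + 2257)*(-86 + 188) = (4723 + 2257)*102 = 6980*102 = 711960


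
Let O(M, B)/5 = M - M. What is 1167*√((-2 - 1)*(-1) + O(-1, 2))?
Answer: 1167*√3 ≈ 2021.3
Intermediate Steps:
O(M, B) = 0 (O(M, B) = 5*(M - M) = 5*0 = 0)
1167*√((-2 - 1)*(-1) + O(-1, 2)) = 1167*√((-2 - 1)*(-1) + 0) = 1167*√(-3*(-1) + 0) = 1167*√(3 + 0) = 1167*√3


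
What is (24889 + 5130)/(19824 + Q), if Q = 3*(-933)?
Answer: 30019/17025 ≈ 1.7632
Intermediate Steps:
Q = -2799
(24889 + 5130)/(19824 + Q) = (24889 + 5130)/(19824 - 2799) = 30019/17025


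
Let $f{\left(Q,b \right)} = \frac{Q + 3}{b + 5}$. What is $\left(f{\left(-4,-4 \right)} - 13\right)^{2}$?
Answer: $196$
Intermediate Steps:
$f{\left(Q,b \right)} = \frac{3 + Q}{5 + b}$
$\left(f{\left(-4,-4 \right)} - 13\right)^{2} = \left(\frac{3 - 4}{5 - 4} - 13\right)^{2} = \left(1^{-1} \left(-1\right) - 13\right)^{2} = \left(1 \left(-1\right) - 13\right)^{2} = \left(-1 - 13\right)^{2} = \left(-14\right)^{2} = 196$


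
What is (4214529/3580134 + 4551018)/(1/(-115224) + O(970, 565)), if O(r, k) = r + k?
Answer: 312895736060030964/105535690674071 ≈ 2964.8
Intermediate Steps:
O(r, k) = k + r
(4214529/3580134 + 4551018)/(1/(-115224) + O(970, 565)) = (4214529/3580134 + 4551018)/(1/(-115224) + (565 + 970)) = (4214529*(1/3580134) + 4551018)/(-1/115224 + 1535) = (1404843/1193378 + 4551018)/(176868839/115224) = (5431086163647/1193378)*(115224/176868839) = 312895736060030964/105535690674071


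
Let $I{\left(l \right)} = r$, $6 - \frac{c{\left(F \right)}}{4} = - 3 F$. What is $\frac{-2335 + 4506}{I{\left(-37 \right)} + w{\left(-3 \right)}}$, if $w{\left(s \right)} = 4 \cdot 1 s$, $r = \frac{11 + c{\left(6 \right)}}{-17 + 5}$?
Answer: $- \frac{26052}{251} \approx -103.79$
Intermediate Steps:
$c{\left(F \right)} = 24 + 12 F$ ($c{\left(F \right)} = 24 - 4 \left(- 3 F\right) = 24 + 12 F$)
$r = - \frac{107}{12}$ ($r = \frac{11 + \left(24 + 12 \cdot 6\right)}{-17 + 5} = \frac{11 + \left(24 + 72\right)}{-12} = \left(11 + 96\right) \left(- \frac{1}{12}\right) = 107 \left(- \frac{1}{12}\right) = - \frac{107}{12} \approx -8.9167$)
$I{\left(l \right)} = - \frac{107}{12}$
$w{\left(s \right)} = 4 s$
$\frac{-2335 + 4506}{I{\left(-37 \right)} + w{\left(-3 \right)}} = \frac{-2335 + 4506}{- \frac{107}{12} + 4 \left(-3\right)} = \frac{2171}{- \frac{107}{12} - 12} = \frac{2171}{- \frac{251}{12}} = 2171 \left(- \frac{12}{251}\right) = - \frac{26052}{251}$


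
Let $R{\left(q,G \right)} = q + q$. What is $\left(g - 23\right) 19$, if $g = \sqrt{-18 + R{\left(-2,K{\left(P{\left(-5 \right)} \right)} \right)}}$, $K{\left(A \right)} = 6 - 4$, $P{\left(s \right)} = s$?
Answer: $-437 + 19 i \sqrt{22} \approx -437.0 + 89.118 i$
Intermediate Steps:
$K{\left(A \right)} = 2$
$R{\left(q,G \right)} = 2 q$
$g = i \sqrt{22}$ ($g = \sqrt{-18 + 2 \left(-2\right)} = \sqrt{-18 - 4} = \sqrt{-22} = i \sqrt{22} \approx 4.6904 i$)
$\left(g - 23\right) 19 = \left(i \sqrt{22} - 23\right) 19 = \left(-23 + i \sqrt{22}\right) 19 = -437 + 19 i \sqrt{22}$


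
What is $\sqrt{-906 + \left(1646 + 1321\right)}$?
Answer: $3 \sqrt{229} \approx 45.398$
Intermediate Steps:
$\sqrt{-906 + \left(1646 + 1321\right)} = \sqrt{-906 + 2967} = \sqrt{2061} = 3 \sqrt{229}$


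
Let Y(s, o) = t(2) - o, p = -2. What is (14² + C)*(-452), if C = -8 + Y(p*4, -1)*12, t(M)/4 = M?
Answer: -133792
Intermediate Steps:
t(M) = 4*M
Y(s, o) = 8 - o (Y(s, o) = 4*2 - o = 8 - o)
C = 100 (C = -8 + (8 - 1*(-1))*12 = -8 + (8 + 1)*12 = -8 + 9*12 = -8 + 108 = 100)
(14² + C)*(-452) = (14² + 100)*(-452) = (196 + 100)*(-452) = 296*(-452) = -133792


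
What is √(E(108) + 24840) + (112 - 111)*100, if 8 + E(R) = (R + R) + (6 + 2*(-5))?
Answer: 100 + 2*√6261 ≈ 258.25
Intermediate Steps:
E(R) = -12 + 2*R (E(R) = -8 + ((R + R) + (6 + 2*(-5))) = -8 + (2*R + (6 - 10)) = -8 + (2*R - 4) = -8 + (-4 + 2*R) = -12 + 2*R)
√(E(108) + 24840) + (112 - 111)*100 = √((-12 + 2*108) + 24840) + (112 - 111)*100 = √((-12 + 216) + 24840) + 1*100 = √(204 + 24840) + 100 = √25044 + 100 = 2*√6261 + 100 = 100 + 2*√6261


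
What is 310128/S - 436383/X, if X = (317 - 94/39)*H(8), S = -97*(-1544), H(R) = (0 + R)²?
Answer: -288171836121/14700028736 ≈ -19.603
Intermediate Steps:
H(R) = R²
S = 149768
X = 785216/39 (X = (317 - 94/39)*8² = (317 - 94*1/39)*64 = (317 - 94/39)*64 = (12269/39)*64 = 785216/39 ≈ 20134.)
310128/S - 436383/X = 310128/149768 - 436383/785216/39 = 310128*(1/149768) - 436383*39/785216 = 38766/18721 - 17018937/785216 = -288171836121/14700028736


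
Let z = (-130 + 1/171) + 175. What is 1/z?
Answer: 171/7696 ≈ 0.022219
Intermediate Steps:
z = 7696/171 (z = (-130 + 1/171) + 175 = -22229/171 + 175 = 7696/171 ≈ 45.006)
1/z = 1/(7696/171) = 171/7696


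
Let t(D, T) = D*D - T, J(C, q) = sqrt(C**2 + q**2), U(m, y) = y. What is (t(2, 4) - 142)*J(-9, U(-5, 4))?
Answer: -142*sqrt(97) ≈ -1398.5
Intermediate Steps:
t(D, T) = D**2 - T
(t(2, 4) - 142)*J(-9, U(-5, 4)) = ((2**2 - 1*4) - 142)*sqrt((-9)**2 + 4**2) = ((4 - 4) - 142)*sqrt(81 + 16) = (0 - 142)*sqrt(97) = -142*sqrt(97)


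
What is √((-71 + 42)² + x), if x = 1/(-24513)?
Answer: 2*√126336521154/24513 ≈ 29.000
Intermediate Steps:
x = -1/24513 ≈ -4.0795e-5
√((-71 + 42)² + x) = √((-71 + 42)² - 1/24513) = √((-29)² - 1/24513) = √(841 - 1/24513) = √(20615432/24513) = 2*√126336521154/24513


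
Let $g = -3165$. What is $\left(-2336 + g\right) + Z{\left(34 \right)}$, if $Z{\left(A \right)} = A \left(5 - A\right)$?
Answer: $-6487$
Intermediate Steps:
$\left(-2336 + g\right) + Z{\left(34 \right)} = \left(-2336 - 3165\right) + 34 \left(5 - 34\right) = -5501 + 34 \left(5 - 34\right) = -5501 + 34 \left(-29\right) = -5501 - 986 = -6487$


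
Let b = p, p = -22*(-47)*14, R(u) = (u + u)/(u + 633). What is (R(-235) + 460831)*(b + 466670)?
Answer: 44123558403564/199 ≈ 2.2173e+11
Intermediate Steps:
R(u) = 2*u/(633 + u) (R(u) = (2*u)/(633 + u) = 2*u/(633 + u))
p = 14476 (p = 1034*14 = 14476)
b = 14476
(R(-235) + 460831)*(b + 466670) = (2*(-235)/(633 - 235) + 460831)*(14476 + 466670) = (2*(-235)/398 + 460831)*481146 = (2*(-235)*(1/398) + 460831)*481146 = (-235/199 + 460831)*481146 = (91705134/199)*481146 = 44123558403564/199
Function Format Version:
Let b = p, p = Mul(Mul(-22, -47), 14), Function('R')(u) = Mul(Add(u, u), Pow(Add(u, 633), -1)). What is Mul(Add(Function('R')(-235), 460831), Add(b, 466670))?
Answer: Rational(44123558403564, 199) ≈ 2.2173e+11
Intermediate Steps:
Function('R')(u) = Mul(2, u, Pow(Add(633, u), -1)) (Function('R')(u) = Mul(Mul(2, u), Pow(Add(633, u), -1)) = Mul(2, u, Pow(Add(633, u), -1)))
p = 14476 (p = Mul(1034, 14) = 14476)
b = 14476
Mul(Add(Function('R')(-235), 460831), Add(b, 466670)) = Mul(Add(Mul(2, -235, Pow(Add(633, -235), -1)), 460831), Add(14476, 466670)) = Mul(Add(Mul(2, -235, Pow(398, -1)), 460831), 481146) = Mul(Add(Mul(2, -235, Rational(1, 398)), 460831), 481146) = Mul(Add(Rational(-235, 199), 460831), 481146) = Mul(Rational(91705134, 199), 481146) = Rational(44123558403564, 199)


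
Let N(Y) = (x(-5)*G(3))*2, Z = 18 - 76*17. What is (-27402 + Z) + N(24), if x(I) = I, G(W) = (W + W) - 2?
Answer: -28716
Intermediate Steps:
G(W) = -2 + 2*W (G(W) = 2*W - 2 = -2 + 2*W)
Z = -1274 (Z = 18 - 1292 = -1274)
N(Y) = -40 (N(Y) = -5*(-2 + 2*3)*2 = -5*(-2 + 6)*2 = -5*4*2 = -20*2 = -40)
(-27402 + Z) + N(24) = (-27402 - 1274) - 40 = -28676 - 40 = -28716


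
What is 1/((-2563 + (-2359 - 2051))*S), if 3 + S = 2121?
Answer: -1/14768814 ≈ -6.7710e-8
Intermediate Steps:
S = 2118 (S = -3 + 2121 = 2118)
1/((-2563 + (-2359 - 2051))*S) = 1/(-2563 + (-2359 - 2051)*2118) = (1/2118)/(-2563 - 4410) = (1/2118)/(-6973) = -1/6973*1/2118 = -1/14768814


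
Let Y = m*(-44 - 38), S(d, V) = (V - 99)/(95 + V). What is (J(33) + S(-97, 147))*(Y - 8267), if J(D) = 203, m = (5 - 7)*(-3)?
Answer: -215357533/121 ≈ -1.7798e+6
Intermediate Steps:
S(d, V) = (-99 + V)/(95 + V)
m = 6 (m = -2*(-3) = 6)
Y = -492 (Y = 6*(-44 - 38) = 6*(-82) = -492)
(J(33) + S(-97, 147))*(Y - 8267) = (203 + (-99 + 147)/(95 + 147))*(-492 - 8267) = (203 + 48/242)*(-8759) = (203 + (1/242)*48)*(-8759) = (203 + 24/121)*(-8759) = (24587/121)*(-8759) = -215357533/121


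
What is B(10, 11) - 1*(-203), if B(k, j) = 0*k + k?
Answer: 213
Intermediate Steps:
B(k, j) = k (B(k, j) = 0 + k = k)
B(10, 11) - 1*(-203) = 10 - 1*(-203) = 10 + 203 = 213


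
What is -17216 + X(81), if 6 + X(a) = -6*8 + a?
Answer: -17189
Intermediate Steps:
X(a) = -54 + a (X(a) = -6 + (-6*8 + a) = -6 + (-48 + a) = -54 + a)
-17216 + X(81) = -17216 + (-54 + 81) = -17216 + 27 = -17189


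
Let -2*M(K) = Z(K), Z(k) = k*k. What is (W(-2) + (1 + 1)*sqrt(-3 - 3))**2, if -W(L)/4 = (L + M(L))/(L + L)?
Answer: 4*(2 - I*sqrt(6))**2 ≈ -8.0 - 39.192*I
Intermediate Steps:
Z(k) = k**2
M(K) = -K**2/2
W(L) = -2*(L - L**2/2)/L (W(L) = -4*(L - L**2/2)/(L + L) = -4*(L - L**2/2)/(2*L) = -4*(L - L**2/2)*1/(2*L) = -2*(L - L**2/2)/L)
(W(-2) + (1 + 1)*sqrt(-3 - 3))**2 = ((-2 - 2) + (1 + 1)*sqrt(-3 - 3))**2 = (-4 + 2*sqrt(-6))**2 = (-4 + 2*(I*sqrt(6)))**2 = (-4 + 2*I*sqrt(6))**2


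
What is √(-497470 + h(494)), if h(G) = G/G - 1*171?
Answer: 2*I*√124410 ≈ 705.44*I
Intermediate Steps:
h(G) = -170 (h(G) = 1 - 171 = -170)
√(-497470 + h(494)) = √(-497470 - 170) = √(-497640) = 2*I*√124410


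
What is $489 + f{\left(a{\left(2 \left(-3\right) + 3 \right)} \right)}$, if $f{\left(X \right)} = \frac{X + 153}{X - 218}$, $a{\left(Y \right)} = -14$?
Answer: $\frac{113309}{232} \approx 488.4$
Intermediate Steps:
$f{\left(X \right)} = \frac{153 + X}{-218 + X}$
$489 + f{\left(a{\left(2 \left(-3\right) + 3 \right)} \right)} = 489 + \frac{153 - 14}{-218 - 14} = 489 + \frac{1}{-232} \cdot 139 = 489 - \frac{139}{232} = \frac{113309}{232}$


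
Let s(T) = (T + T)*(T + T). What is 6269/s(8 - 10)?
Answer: 6269/16 ≈ 391.81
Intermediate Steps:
s(T) = 4*T² (s(T) = (2*T)*(2*T) = 4*T²)
6269/s(8 - 10) = 6269/((4*(8 - 10)²)) = 6269/((4*(-2)²)) = 6269/((4*4)) = 6269/16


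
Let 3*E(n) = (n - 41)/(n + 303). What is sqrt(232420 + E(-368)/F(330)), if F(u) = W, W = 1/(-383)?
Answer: sqrt(8807224335)/195 ≈ 481.27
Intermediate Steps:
W = -1/383 ≈ -0.0026110
F(u) = -1/383
E(n) = (-41 + n)/(3*(303 + n)) (E(n) = ((n - 41)/(n + 303))/3 = ((-41 + n)/(303 + n))/3 = (-41 + n)/(3*(303 + n)))
sqrt(232420 + E(-368)/F(330)) = sqrt(232420 + ((-41 - 368)/(3*(303 - 368)))/(-1/383)) = sqrt(232420 + ((1/3)*(-409)/(-65))*(-383)) = sqrt(232420 + ((1/3)*(-1/65)*(-409))*(-383)) = sqrt(232420 + (409/195)*(-383)) = sqrt(232420 - 156647/195) = sqrt(45165253/195) = sqrt(8807224335)/195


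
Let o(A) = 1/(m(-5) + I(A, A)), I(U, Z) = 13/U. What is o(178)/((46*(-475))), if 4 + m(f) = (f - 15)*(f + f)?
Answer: -89/381293425 ≈ -2.3342e-7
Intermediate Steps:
m(f) = -4 + 2*f*(-15 + f) (m(f) = -4 + (f - 15)*(f + f) = -4 + (-15 + f)*(2*f) = -4 + 2*f*(-15 + f))
o(A) = 1/(196 + 13/A) (o(A) = 1/((-4 - 30*(-5) + 2*(-5)²) + 13/A) = 1/((-4 + 150 + 2*25) + 13/A) = 1/((-4 + 150 + 50) + 13/A) = 1/(196 + 13/A))
o(178)/((46*(-475))) = (178/(13 + 196*178))/((46*(-475))) = (178/(13 + 34888))/(-21850) = (178/34901)*(-1/21850) = -89/381293425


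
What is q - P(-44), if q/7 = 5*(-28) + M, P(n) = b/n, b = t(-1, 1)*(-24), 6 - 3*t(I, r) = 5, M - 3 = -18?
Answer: -11937/11 ≈ -1085.2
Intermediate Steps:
M = -15 (M = 3 - 18 = -15)
t(I, r) = ⅓ (t(I, r) = 2 - ⅓*5 = 2 - 5/3 = ⅓)
b = -8 (b = (⅓)*(-24) = -8)
P(n) = -8/n
q = -1085 (q = 7*(5*(-28) - 15) = 7*(-140 - 15) = 7*(-155) = -1085)
q - P(-44) = -1085 - (-8)/(-44) = -1085 - (-8)*(-1)/44 = -1085 - 1*2/11 = -1085 - 2/11 = -11937/11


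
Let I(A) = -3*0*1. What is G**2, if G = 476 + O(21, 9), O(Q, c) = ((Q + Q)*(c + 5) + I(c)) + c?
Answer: 1151329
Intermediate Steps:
I(A) = 0 (I(A) = 0*1 = 0)
O(Q, c) = c + 2*Q*(5 + c) (O(Q, c) = ((Q + Q)*(c + 5) + 0) + c = ((2*Q)*(5 + c) + 0) + c = (2*Q*(5 + c) + 0) + c = 2*Q*(5 + c) + c = c + 2*Q*(5 + c))
G = 1073 (G = 476 + (9 + 10*21 + 2*21*9) = 476 + (9 + 210 + 378) = 476 + 597 = 1073)
G**2 = 1073**2 = 1151329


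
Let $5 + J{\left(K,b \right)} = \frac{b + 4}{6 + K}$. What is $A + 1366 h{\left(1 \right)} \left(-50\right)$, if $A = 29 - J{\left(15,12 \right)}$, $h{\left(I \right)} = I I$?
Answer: $- \frac{1433602}{21} \approx -68267.0$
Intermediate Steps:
$h{\left(I \right)} = I^{2}$
$J{\left(K,b \right)} = -5 + \frac{4 + b}{6 + K}$ ($J{\left(K,b \right)} = -5 + \frac{b + 4}{6 + K} = -5 + \frac{4 + b}{6 + K}$)
$A = \frac{698}{21}$ ($A = 29 - \frac{-26 + 12 - 75}{6 + 15} = 29 - \frac{-26 + 12 - 75}{21} = 29 - \frac{1}{21} \left(-89\right) = 29 - - \frac{89}{21} = 29 + \frac{89}{21} = \frac{698}{21} \approx 33.238$)
$A + 1366 h{\left(1 \right)} \left(-50\right) = \frac{698}{21} + 1366 \cdot 1^{2} \left(-50\right) = \frac{698}{21} + 1366 \cdot 1 \left(-50\right) = \frac{698}{21} + 1366 \left(-50\right) = \frac{698}{21} - 68300 = - \frac{1433602}{21}$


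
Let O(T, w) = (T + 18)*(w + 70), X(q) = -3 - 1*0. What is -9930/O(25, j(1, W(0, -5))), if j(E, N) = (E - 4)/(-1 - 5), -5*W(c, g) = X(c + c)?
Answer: -6620/2021 ≈ -3.2756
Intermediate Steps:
X(q) = -3 (X(q) = -3 + 0 = -3)
W(c, g) = ⅗ (W(c, g) = -⅕*(-3) = ⅗)
j(E, N) = ⅔ - E/6 (j(E, N) = (-4 + E)/(-6) = (-4 + E)*(-⅙) = ⅔ - E/6)
O(T, w) = (18 + T)*(70 + w)
-9930/O(25, j(1, W(0, -5))) = -9930/(1260 + 18*(⅔ - ⅙*1) + 70*25 + 25*(⅔ - ⅙*1)) = -9930/(1260 + 18*(⅔ - ⅙) + 1750 + 25*(⅔ - ⅙)) = -9930/(1260 + 18*(½) + 1750 + 25*(½)) = -9930/(1260 + 9 + 1750 + 25/2) = -9930/6063/2 = -9930*2/6063 = -6620/2021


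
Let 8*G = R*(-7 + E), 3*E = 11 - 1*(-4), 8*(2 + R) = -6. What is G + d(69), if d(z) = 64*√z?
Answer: 11/16 + 64*√69 ≈ 532.31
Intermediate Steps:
R = -11/4 (R = -2 + (⅛)*(-6) = -2 - ¾ = -11/4 ≈ -2.7500)
E = 5 (E = (11 - 1*(-4))/3 = (11 + 4)/3 = (⅓)*15 = 5)
G = 11/16 (G = (-11*(-7 + 5)/4)/8 = (-11/4*(-2))/8 = (⅛)*(11/2) = 11/16 ≈ 0.68750)
G + d(69) = 11/16 + 64*√69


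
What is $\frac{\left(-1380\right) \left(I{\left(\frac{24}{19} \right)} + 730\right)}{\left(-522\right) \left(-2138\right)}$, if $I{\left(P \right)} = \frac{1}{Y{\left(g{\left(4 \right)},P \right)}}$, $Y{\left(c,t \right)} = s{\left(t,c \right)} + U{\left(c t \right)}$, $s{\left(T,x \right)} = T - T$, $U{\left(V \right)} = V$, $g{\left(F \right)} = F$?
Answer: $- \frac{8061385}{8928288} \approx -0.9029$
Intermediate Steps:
$s{\left(T,x \right)} = 0$
$Y{\left(c,t \right)} = c t$ ($Y{\left(c,t \right)} = 0 + c t = c t$)
$I{\left(P \right)} = \frac{1}{4 P}$
$\frac{\left(-1380\right) \left(I{\left(\frac{24}{19} \right)} + 730\right)}{\left(-522\right) \left(-2138\right)} = \frac{\left(-1380\right) \left(\frac{1}{4 \cdot \frac{24}{19}} + 730\right)}{\left(-522\right) \left(-2138\right)} = \frac{\left(-1380\right) \left(\frac{1}{4 \cdot 24 \cdot \frac{1}{19}} + 730\right)}{1116036} = - 1380 \left(\frac{1}{4 \cdot \frac{24}{19}} + 730\right) \frac{1}{1116036} = - 1380 \left(\frac{1}{4} \cdot \frac{19}{24} + 730\right) \frac{1}{1116036} = - 1380 \left(\frac{19}{96} + 730\right) \frac{1}{1116036} = \left(-1380\right) \frac{70099}{96} \cdot \frac{1}{1116036} = \left(- \frac{8061385}{8}\right) \frac{1}{1116036} = - \frac{8061385}{8928288}$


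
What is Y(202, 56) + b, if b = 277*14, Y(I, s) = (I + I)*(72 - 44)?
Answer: 15190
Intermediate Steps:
Y(I, s) = 56*I (Y(I, s) = (2*I)*28 = 56*I)
b = 3878
Y(202, 56) + b = 56*202 + 3878 = 11312 + 3878 = 15190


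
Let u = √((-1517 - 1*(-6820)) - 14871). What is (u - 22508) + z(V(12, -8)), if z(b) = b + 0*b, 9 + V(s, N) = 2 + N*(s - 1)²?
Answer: -23483 + 4*I*√598 ≈ -23483.0 + 97.816*I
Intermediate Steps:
V(s, N) = -7 + N*(-1 + s)² (V(s, N) = -9 + (2 + N*(s - 1)²) = -9 + (2 + N*(-1 + s)²) = -7 + N*(-1 + s)²)
z(b) = b (z(b) = b + 0 = b)
u = 4*I*√598 (u = √((-1517 + 6820) - 14871) = √(5303 - 14871) = √(-9568) = 4*I*√598 ≈ 97.816*I)
(u - 22508) + z(V(12, -8)) = (4*I*√598 - 22508) + (-7 - 8*(-1 + 12)²) = (-22508 + 4*I*√598) + (-7 - 8*11²) = (-22508 + 4*I*√598) + (-7 - 8*121) = (-22508 + 4*I*√598) + (-7 - 968) = (-22508 + 4*I*√598) - 975 = -23483 + 4*I*√598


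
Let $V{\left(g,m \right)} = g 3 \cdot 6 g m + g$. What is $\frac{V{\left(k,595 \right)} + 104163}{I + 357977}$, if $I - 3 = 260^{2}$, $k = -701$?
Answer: $\frac{1315752043}{106395} \approx 12367.0$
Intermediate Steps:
$I = 67603$ ($I = 3 + 260^{2} = 3 + 67600 = 67603$)
$V{\left(g,m \right)} = g + 18 m g^{2}$ ($V{\left(g,m \right)} = 3 g 6 g m + g = 18 g g m + g = 18 g^{2} m + g = 18 m g^{2} + g = g + 18 m g^{2}$)
$\frac{V{\left(k,595 \right)} + 104163}{I + 357977} = \frac{- 701 \left(1 + 18 \left(-701\right) 595\right) + 104163}{67603 + 357977} = \frac{- 701 \left(1 - 7507710\right) + 104163}{425580} = \left(\left(-701\right) \left(-7507709\right) + 104163\right) \frac{1}{425580} = \left(5262904009 + 104163\right) \frac{1}{425580} = 5263008172 \cdot \frac{1}{425580} = \frac{1315752043}{106395}$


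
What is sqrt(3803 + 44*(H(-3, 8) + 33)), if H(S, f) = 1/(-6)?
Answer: sqrt(47229)/3 ≈ 72.441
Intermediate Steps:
H(S, f) = -1/6
sqrt(3803 + 44*(H(-3, 8) + 33)) = sqrt(3803 + 44*(-1/6 + 33)) = sqrt(3803 + 44*(197/6)) = sqrt(3803 + 4334/3) = sqrt(15743/3) = sqrt(47229)/3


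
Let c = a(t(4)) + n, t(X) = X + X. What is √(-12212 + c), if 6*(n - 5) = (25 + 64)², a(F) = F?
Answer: I*√391638/6 ≈ 104.3*I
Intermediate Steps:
t(X) = 2*X
n = 7951/6 (n = 5 + (25 + 64)²/6 = 5 + (⅙)*89² = 5 + (⅙)*7921 = 5 + 7921/6 = 7951/6 ≈ 1325.2)
c = 7999/6 (c = 2*4 + 7951/6 = 8 + 7951/6 = 7999/6 ≈ 1333.2)
√(-12212 + c) = √(-12212 + 7999/6) = √(-65273/6) = I*√391638/6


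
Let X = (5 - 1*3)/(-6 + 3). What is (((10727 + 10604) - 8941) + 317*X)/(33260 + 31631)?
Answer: 36536/194673 ≈ 0.18768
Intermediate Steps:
X = -2/3 (X = (5 - 3)/(-3) = 2*(-1/3) = -2/3 ≈ -0.66667)
(((10727 + 10604) - 8941) + 317*X)/(33260 + 31631) = (((10727 + 10604) - 8941) + 317*(-2/3))/(33260 + 31631) = ((21331 - 8941) - 634/3)/64891 = (12390 - 634/3)*(1/64891) = (36536/3)*(1/64891) = 36536/194673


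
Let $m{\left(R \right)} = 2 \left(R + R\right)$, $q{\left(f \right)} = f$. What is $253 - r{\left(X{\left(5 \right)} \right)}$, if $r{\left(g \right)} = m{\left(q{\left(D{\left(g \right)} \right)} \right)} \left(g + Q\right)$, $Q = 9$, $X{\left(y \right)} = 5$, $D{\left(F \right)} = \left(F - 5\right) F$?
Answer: $253$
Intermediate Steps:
$D{\left(F \right)} = F \left(-5 + F\right)$ ($D{\left(F \right)} = \left(-5 + F\right) F = F \left(-5 + F\right)$)
$m{\left(R \right)} = 4 R$ ($m{\left(R \right)} = 2 \cdot 2 R = 4 R$)
$r{\left(g \right)} = 4 g \left(-5 + g\right) \left(9 + g\right)$ ($r{\left(g \right)} = 4 g \left(-5 + g\right) \left(g + 9\right) = 4 g \left(-5 + g\right) \left(9 + g\right)$)
$253 - r{\left(X{\left(5 \right)} \right)} = 253 - 4 \cdot 5 \left(-5 + 5\right) \left(9 + 5\right) = 253 - 4 \cdot 5 \cdot 0 \cdot 14 = 253 - 0 = 253 + 0 = 253$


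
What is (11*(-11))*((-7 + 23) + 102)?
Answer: -14278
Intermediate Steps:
(11*(-11))*((-7 + 23) + 102) = -121*(16 + 102) = -121*118 = -14278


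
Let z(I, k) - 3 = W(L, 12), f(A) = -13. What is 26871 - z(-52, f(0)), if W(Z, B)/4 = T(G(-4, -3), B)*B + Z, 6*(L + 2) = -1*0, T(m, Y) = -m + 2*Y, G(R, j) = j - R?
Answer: 25772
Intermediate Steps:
L = -2 (L = -2 + (-1*0)/6 = -2 + (⅙)*0 = -2 + 0 = -2)
W(Z, B) = 4*Z + 4*B*(-1 + 2*B) (W(Z, B) = 4*((-(-3 - 1*(-4)) + 2*B)*B + Z) = 4*((-(-3 + 4) + 2*B)*B + Z) = 4*((-1*1 + 2*B)*B + Z) = 4*((-1 + 2*B)*B + Z) = 4*(B*(-1 + 2*B) + Z) = 4*(Z + B*(-1 + 2*B)) = 4*Z + 4*B*(-1 + 2*B))
z(I, k) = 1099 (z(I, k) = 3 + (4*(-2) + 4*12*(-1 + 2*12)) = 3 + (-8 + 4*12*(-1 + 24)) = 3 + (-8 + 4*12*23) = 3 + (-8 + 1104) = 3 + 1096 = 1099)
26871 - z(-52, f(0)) = 26871 - 1*1099 = 26871 - 1099 = 25772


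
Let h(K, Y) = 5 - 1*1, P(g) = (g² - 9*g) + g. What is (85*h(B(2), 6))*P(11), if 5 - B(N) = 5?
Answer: 11220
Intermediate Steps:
P(g) = g² - 8*g
B(N) = 0 (B(N) = 5 - 1*5 = 5 - 5 = 0)
h(K, Y) = 4 (h(K, Y) = 5 - 1 = 4)
(85*h(B(2), 6))*P(11) = (85*4)*(11*(-8 + 11)) = 340*(11*3) = 340*33 = 11220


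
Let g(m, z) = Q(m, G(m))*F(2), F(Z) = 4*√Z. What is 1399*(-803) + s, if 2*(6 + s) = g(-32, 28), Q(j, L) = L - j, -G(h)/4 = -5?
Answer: -1123403 + 104*√2 ≈ -1.1233e+6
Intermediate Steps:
G(h) = 20 (G(h) = -4*(-5) = 20)
g(m, z) = 4*√2*(20 - m) (g(m, z) = (20 - m)*(4*√2) = 4*√2*(20 - m))
s = -6 + 104*√2 (s = -6 + (4*√2*(20 - 1*(-32)))/2 = -6 + (4*√2*(20 + 32))/2 = -6 + (4*√2*52)/2 = -6 + (208*√2)/2 = -6 + 104*√2 ≈ 141.08)
1399*(-803) + s = 1399*(-803) + (-6 + 104*√2) = -1123397 + (-6 + 104*√2) = -1123403 + 104*√2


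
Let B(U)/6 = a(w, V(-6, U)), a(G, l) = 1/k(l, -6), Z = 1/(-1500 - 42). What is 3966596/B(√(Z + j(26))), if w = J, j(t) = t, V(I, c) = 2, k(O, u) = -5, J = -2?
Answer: -9916490/3 ≈ -3.3055e+6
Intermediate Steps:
w = -2
Z = -1/1542 (Z = 1/(-1542) = -1/1542 ≈ -0.00064851)
a(G, l) = -⅕ (a(G, l) = 1/(-5) = -⅕)
B(U) = -6/5 (B(U) = 6*(-⅕) = -6/5)
3966596/B(√(Z + j(26))) = 3966596/(-6/5) = 3966596*(-⅚) = -9916490/3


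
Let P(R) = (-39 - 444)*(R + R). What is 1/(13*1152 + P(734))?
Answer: -1/694068 ≈ -1.4408e-6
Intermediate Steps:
P(R) = -966*R
1/(13*1152 + P(734)) = 1/(13*1152 - 966*734) = 1/(14976 - 709044) = 1/(-694068) = -1/694068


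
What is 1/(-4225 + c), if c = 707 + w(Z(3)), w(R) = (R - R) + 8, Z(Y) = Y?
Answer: -1/3510 ≈ -0.00028490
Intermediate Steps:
w(R) = 8 (w(R) = 0 + 8 = 8)
c = 715 (c = 707 + 8 = 715)
1/(-4225 + c) = 1/(-4225 + 715) = 1/(-3510) = -1/3510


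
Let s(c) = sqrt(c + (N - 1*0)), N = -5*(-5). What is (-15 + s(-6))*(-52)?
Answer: 780 - 52*sqrt(19) ≈ 553.34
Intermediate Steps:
N = 25
s(c) = sqrt(25 + c) (s(c) = sqrt(c + (25 - 1*0)) = sqrt(c + (25 + 0)) = sqrt(c + 25) = sqrt(25 + c))
(-15 + s(-6))*(-52) = (-15 + sqrt(25 - 6))*(-52) = (-15 + sqrt(19))*(-52) = 780 - 52*sqrt(19)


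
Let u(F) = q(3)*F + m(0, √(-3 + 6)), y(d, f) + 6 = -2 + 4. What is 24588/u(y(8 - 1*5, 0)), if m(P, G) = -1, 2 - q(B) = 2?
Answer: -24588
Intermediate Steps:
q(B) = 0 (q(B) = 2 - 1*2 = 2 - 2 = 0)
y(d, f) = -4 (y(d, f) = -6 + (-2 + 4) = -6 + 2 = -4)
u(F) = -1 (u(F) = 0*F - 1 = 0 - 1 = -1)
24588/u(y(8 - 1*5, 0)) = 24588/(-1) = 24588*(-1) = -24588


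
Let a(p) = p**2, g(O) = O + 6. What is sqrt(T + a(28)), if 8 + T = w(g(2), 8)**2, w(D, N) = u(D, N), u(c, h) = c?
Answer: 2*sqrt(210) ≈ 28.983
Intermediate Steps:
g(O) = 6 + O
w(D, N) = D
T = 56 (T = -8 + (6 + 2)**2 = -8 + 8**2 = -8 + 64 = 56)
sqrt(T + a(28)) = sqrt(56 + 28**2) = sqrt(56 + 784) = sqrt(840) = 2*sqrt(210)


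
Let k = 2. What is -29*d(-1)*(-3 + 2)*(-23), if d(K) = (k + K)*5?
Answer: -3335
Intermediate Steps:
d(K) = 10 + 5*K (d(K) = (2 + K)*5 = 10 + 5*K)
-29*d(-1)*(-3 + 2)*(-23) = -29*(10 + 5*(-1))*(-3 + 2)*(-23) = -29*(10 - 5)*(-1)*(-23) = -145*(-1)*(-23) = -29*(-5)*(-23) = 145*(-23) = -3335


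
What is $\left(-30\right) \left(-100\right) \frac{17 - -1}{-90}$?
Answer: $-600$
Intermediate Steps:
$\left(-30\right) \left(-100\right) \frac{17 - -1}{-90} = 3000 \left(17 + 1\right) \left(- \frac{1}{90}\right) = 3000 \cdot 18 \left(- \frac{1}{90}\right) = 3000 \left(- \frac{1}{5}\right) = -600$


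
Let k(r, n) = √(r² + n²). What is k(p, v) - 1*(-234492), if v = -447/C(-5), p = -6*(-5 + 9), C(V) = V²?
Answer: 234492 + 3*√62201/25 ≈ 2.3452e+5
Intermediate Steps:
p = -24 (p = -6*4 = -24)
v = -447/25 (v = -447/((-5)²) = -447/25 ≈ -17.880)
k(r, n) = √(n² + r²)
k(p, v) - 1*(-234492) = √((-447/25)² + (-24)²) - 1*(-234492) = √(199809/625 + 576) + 234492 = √(559809/625) + 234492 = 3*√62201/25 + 234492 = 234492 + 3*√62201/25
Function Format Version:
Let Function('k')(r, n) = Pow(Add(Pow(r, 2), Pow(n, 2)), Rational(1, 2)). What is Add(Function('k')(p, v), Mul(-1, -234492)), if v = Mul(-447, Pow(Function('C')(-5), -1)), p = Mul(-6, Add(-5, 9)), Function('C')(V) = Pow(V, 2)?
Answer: Add(234492, Mul(Rational(3, 25), Pow(62201, Rational(1, 2)))) ≈ 2.3452e+5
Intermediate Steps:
p = -24 (p = Mul(-6, 4) = -24)
v = Rational(-447, 25) (v = Mul(-447, Pow(Pow(-5, 2), -1)) = Mul(-447, Pow(25, -1)) = Mul(-447, Rational(1, 25)) = Rational(-447, 25) ≈ -17.880)
Function('k')(r, n) = Pow(Add(Pow(n, 2), Pow(r, 2)), Rational(1, 2))
Add(Function('k')(p, v), Mul(-1, -234492)) = Add(Pow(Add(Pow(Rational(-447, 25), 2), Pow(-24, 2)), Rational(1, 2)), Mul(-1, -234492)) = Add(Pow(Add(Rational(199809, 625), 576), Rational(1, 2)), 234492) = Add(Pow(Rational(559809, 625), Rational(1, 2)), 234492) = Add(Mul(Rational(3, 25), Pow(62201, Rational(1, 2))), 234492) = Add(234492, Mul(Rational(3, 25), Pow(62201, Rational(1, 2))))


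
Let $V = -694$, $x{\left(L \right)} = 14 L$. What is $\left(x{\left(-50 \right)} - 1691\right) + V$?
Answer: $-3085$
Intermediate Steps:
$\left(x{\left(-50 \right)} - 1691\right) + V = \left(14 \left(-50\right) - 1691\right) - 694 = \left(-700 - 1691\right) - 694 = -2391 - 694 = -3085$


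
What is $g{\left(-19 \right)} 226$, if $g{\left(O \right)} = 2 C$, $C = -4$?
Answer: $-1808$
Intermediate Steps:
$g{\left(O \right)} = -8$ ($g{\left(O \right)} = 2 \left(-4\right) = -8$)
$g{\left(-19 \right)} 226 = \left(-8\right) 226 = -1808$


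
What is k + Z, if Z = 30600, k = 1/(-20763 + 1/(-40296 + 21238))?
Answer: 12108458383942/395701255 ≈ 30600.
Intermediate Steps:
k = -19058/395701255 (k = 1/(-20763 + 1/(-19058)) = 1/(-20763 - 1/19058) = 1/(-395701255/19058) = -19058/395701255 ≈ -4.8163e-5)
k + Z = -19058/395701255 + 30600 = 12108458383942/395701255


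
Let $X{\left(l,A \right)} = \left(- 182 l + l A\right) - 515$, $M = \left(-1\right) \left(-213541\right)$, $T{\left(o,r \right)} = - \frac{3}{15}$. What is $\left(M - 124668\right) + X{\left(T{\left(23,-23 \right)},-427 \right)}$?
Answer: $\frac{442399}{5} \approx 88480.0$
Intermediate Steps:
$T{\left(o,r \right)} = - \frac{1}{5}$ ($T{\left(o,r \right)} = \left(-3\right) \frac{1}{15} = - \frac{1}{5}$)
$M = 213541$
$X{\left(l,A \right)} = -515 - 182 l + A l$ ($X{\left(l,A \right)} = \left(- 182 l + A l\right) - 515 = -515 - 182 l + A l$)
$\left(M - 124668\right) + X{\left(T{\left(23,-23 \right)},-427 \right)} = \left(213541 - 124668\right) - \frac{1966}{5} = 88873 + \left(-515 + \frac{182}{5} + \frac{427}{5}\right) = 88873 - \frac{1966}{5} = \frac{442399}{5}$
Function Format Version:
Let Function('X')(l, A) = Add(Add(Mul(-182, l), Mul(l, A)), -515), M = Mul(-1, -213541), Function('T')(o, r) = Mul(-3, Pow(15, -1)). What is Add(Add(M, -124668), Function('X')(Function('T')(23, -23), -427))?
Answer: Rational(442399, 5) ≈ 88480.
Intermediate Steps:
Function('T')(o, r) = Rational(-1, 5) (Function('T')(o, r) = Mul(-3, Rational(1, 15)) = Rational(-1, 5))
M = 213541
Function('X')(l, A) = Add(-515, Mul(-182, l), Mul(A, l)) (Function('X')(l, A) = Add(Add(Mul(-182, l), Mul(A, l)), -515) = Add(-515, Mul(-182, l), Mul(A, l)))
Add(Add(M, -124668), Function('X')(Function('T')(23, -23), -427)) = Add(Add(213541, -124668), Add(-515, Mul(-182, Rational(-1, 5)), Mul(-427, Rational(-1, 5)))) = Add(88873, Add(-515, Rational(182, 5), Rational(427, 5))) = Add(88873, Rational(-1966, 5)) = Rational(442399, 5)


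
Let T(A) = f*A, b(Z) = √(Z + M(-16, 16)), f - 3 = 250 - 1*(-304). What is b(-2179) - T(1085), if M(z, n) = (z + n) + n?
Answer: -604345 + I*√2163 ≈ -6.0435e+5 + 46.508*I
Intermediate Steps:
f = 557 (f = 3 + (250 - 1*(-304)) = 3 + (250 + 304) = 3 + 554 = 557)
M(z, n) = z + 2*n (M(z, n) = (n + z) + n = z + 2*n)
b(Z) = √(16 + Z) (b(Z) = √(Z + (-16 + 2*16)) = √(Z + (-16 + 32)) = √(Z + 16) = √(16 + Z))
T(A) = 557*A
b(-2179) - T(1085) = √(16 - 2179) - 557*1085 = √(-2163) - 1*604345 = I*√2163 - 604345 = -604345 + I*√2163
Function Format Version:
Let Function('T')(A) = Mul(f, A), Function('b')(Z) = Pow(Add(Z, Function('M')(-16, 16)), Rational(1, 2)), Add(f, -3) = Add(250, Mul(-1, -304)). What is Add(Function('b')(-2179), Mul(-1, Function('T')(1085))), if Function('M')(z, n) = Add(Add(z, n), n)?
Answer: Add(-604345, Mul(I, Pow(2163, Rational(1, 2)))) ≈ Add(-6.0435e+5, Mul(46.508, I))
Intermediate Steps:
f = 557 (f = Add(3, Add(250, Mul(-1, -304))) = Add(3, Add(250, 304)) = Add(3, 554) = 557)
Function('M')(z, n) = Add(z, Mul(2, n)) (Function('M')(z, n) = Add(Add(n, z), n) = Add(z, Mul(2, n)))
Function('b')(Z) = Pow(Add(16, Z), Rational(1, 2)) (Function('b')(Z) = Pow(Add(Z, Add(-16, Mul(2, 16))), Rational(1, 2)) = Pow(Add(Z, Add(-16, 32)), Rational(1, 2)) = Pow(Add(Z, 16), Rational(1, 2)) = Pow(Add(16, Z), Rational(1, 2)))
Function('T')(A) = Mul(557, A)
Add(Function('b')(-2179), Mul(-1, Function('T')(1085))) = Add(Pow(Add(16, -2179), Rational(1, 2)), Mul(-1, Mul(557, 1085))) = Add(Pow(-2163, Rational(1, 2)), Mul(-1, 604345)) = Add(Mul(I, Pow(2163, Rational(1, 2))), -604345) = Add(-604345, Mul(I, Pow(2163, Rational(1, 2))))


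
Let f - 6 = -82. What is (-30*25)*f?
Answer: 57000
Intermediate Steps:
f = -76 (f = 6 - 82 = -76)
(-30*25)*f = -30*25*(-76) = -750*(-76) = 57000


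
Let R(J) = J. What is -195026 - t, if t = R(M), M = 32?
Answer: -195058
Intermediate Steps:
t = 32
-195026 - t = -195026 - 1*32 = -195026 - 32 = -195058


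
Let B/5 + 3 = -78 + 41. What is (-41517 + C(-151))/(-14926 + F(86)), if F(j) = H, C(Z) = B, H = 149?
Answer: 41717/14777 ≈ 2.8231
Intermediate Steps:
B = -200 (B = -15 + 5*(-78 + 41) = -15 + 5*(-37) = -15 - 185 = -200)
C(Z) = -200
F(j) = 149
(-41517 + C(-151))/(-14926 + F(86)) = (-41517 - 200)/(-14926 + 149) = -41717/(-14777) = -41717*(-1/14777) = 41717/14777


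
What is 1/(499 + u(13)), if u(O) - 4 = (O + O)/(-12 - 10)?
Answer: 11/5520 ≈ 0.0019928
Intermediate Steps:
u(O) = 4 - O/11 (u(O) = 4 + (O + O)/(-12 - 10) = 4 + (2*O)/(-22) = 4 + (2*O)*(-1/22) = 4 - O/11)
1/(499 + u(13)) = 1/(499 + (4 - 1/11*13)) = 1/(499 + (4 - 13/11)) = 1/(499 + 31/11) = 1/(5520/11) = 11/5520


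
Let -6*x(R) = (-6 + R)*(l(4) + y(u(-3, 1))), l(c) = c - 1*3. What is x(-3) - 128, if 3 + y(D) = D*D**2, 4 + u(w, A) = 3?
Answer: -265/2 ≈ -132.50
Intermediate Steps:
u(w, A) = -1 (u(w, A) = -4 + 3 = -1)
y(D) = -3 + D**3 (y(D) = -3 + D*D**2 = -3 + D**3)
l(c) = -3 + c (l(c) = c - 3 = -3 + c)
x(R) = -3 + R/2 (x(R) = -(-6 + R)*((-3 + 4) + (-3 + (-1)**3))/6 = -(-6 + R)*(1 + (-3 - 1))/6 = -(-6 + R)*(1 - 4)/6 = -(-6 + R)*(-3)/6 = -(18 - 3*R)/6 = -3 + R/2)
x(-3) - 128 = (-3 + (1/2)*(-3)) - 128 = (-3 - 3/2) - 128 = -9/2 - 128 = -265/2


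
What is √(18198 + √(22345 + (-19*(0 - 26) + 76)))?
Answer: √(18198 + √22915) ≈ 135.46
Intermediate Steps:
√(18198 + √(22345 + (-19*(0 - 26) + 76))) = √(18198 + √(22345 + (-19*(-26) + 76))) = √(18198 + √(22345 + (494 + 76))) = √(18198 + √(22345 + 570)) = √(18198 + √22915)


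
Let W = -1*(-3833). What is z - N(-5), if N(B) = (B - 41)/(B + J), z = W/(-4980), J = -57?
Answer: -233363/154380 ≈ -1.5116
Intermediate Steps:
W = 3833
z = -3833/4980 (z = 3833/(-4980) = 3833*(-1/4980) = -3833/4980 ≈ -0.76968)
N(B) = (-41 + B)/(-57 + B) (N(B) = (B - 41)/(B - 57) = (-41 + B)/(-57 + B))
z - N(-5) = -3833/4980 - (-41 - 5)/(-57 - 5) = -3833/4980 - (-46)/(-62) = -3833/4980 - (-1)*(-46)/62 = -3833/4980 - 1*23/31 = -3833/4980 - 23/31 = -233363/154380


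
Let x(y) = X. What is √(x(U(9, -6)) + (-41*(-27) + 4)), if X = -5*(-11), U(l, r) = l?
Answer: √1166 ≈ 34.147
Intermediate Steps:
X = 55
x(y) = 55
√(x(U(9, -6)) + (-41*(-27) + 4)) = √(55 + (-41*(-27) + 4)) = √(55 + (1107 + 4)) = √(55 + 1111) = √1166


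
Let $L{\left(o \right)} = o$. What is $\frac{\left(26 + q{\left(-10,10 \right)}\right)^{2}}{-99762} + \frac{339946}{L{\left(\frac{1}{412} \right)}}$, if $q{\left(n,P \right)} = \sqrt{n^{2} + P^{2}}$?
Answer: $\frac{2328740242358}{16627} - \frac{20 \sqrt{2}}{3837} \approx 1.4006 \cdot 10^{8}$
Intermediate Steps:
$q{\left(n,P \right)} = \sqrt{P^{2} + n^{2}}$
$\frac{\left(26 + q{\left(-10,10 \right)}\right)^{2}}{-99762} + \frac{339946}{L{\left(\frac{1}{412} \right)}} = \frac{\left(26 + \sqrt{10^{2} + \left(-10\right)^{2}}\right)^{2}}{-99762} + \frac{339946}{\frac{1}{412}} = \left(26 + \sqrt{100 + 100}\right)^{2} \left(- \frac{1}{99762}\right) + 339946 \frac{1}{\frac{1}{412}} = \left(26 + \sqrt{200}\right)^{2} \left(- \frac{1}{99762}\right) + 339946 \cdot 412 = \left(26 + 10 \sqrt{2}\right)^{2} \left(- \frac{1}{99762}\right) + 140057752 = - \frac{\left(26 + 10 \sqrt{2}\right)^{2}}{99762} + 140057752 = 140057752 - \frac{\left(26 + 10 \sqrt{2}\right)^{2}}{99762}$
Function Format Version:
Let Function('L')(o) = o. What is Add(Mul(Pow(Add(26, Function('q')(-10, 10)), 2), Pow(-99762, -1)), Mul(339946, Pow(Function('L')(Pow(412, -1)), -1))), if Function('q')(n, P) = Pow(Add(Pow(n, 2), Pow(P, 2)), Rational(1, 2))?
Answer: Add(Rational(2328740242358, 16627), Mul(Rational(-20, 3837), Pow(2, Rational(1, 2)))) ≈ 1.4006e+8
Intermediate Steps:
Function('q')(n, P) = Pow(Add(Pow(P, 2), Pow(n, 2)), Rational(1, 2))
Add(Mul(Pow(Add(26, Function('q')(-10, 10)), 2), Pow(-99762, -1)), Mul(339946, Pow(Function('L')(Pow(412, -1)), -1))) = Add(Mul(Pow(Add(26, Pow(Add(Pow(10, 2), Pow(-10, 2)), Rational(1, 2))), 2), Pow(-99762, -1)), Mul(339946, Pow(Pow(412, -1), -1))) = Add(Mul(Pow(Add(26, Pow(Add(100, 100), Rational(1, 2))), 2), Rational(-1, 99762)), Mul(339946, Pow(Rational(1, 412), -1))) = Add(Mul(Pow(Add(26, Pow(200, Rational(1, 2))), 2), Rational(-1, 99762)), Mul(339946, 412)) = Add(Mul(Pow(Add(26, Mul(10, Pow(2, Rational(1, 2)))), 2), Rational(-1, 99762)), 140057752) = Add(Mul(Rational(-1, 99762), Pow(Add(26, Mul(10, Pow(2, Rational(1, 2)))), 2)), 140057752) = Add(140057752, Mul(Rational(-1, 99762), Pow(Add(26, Mul(10, Pow(2, Rational(1, 2)))), 2)))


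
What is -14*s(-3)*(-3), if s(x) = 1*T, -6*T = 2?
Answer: -14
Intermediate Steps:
T = -⅓ (T = -⅙*2 = -⅓ ≈ -0.33333)
s(x) = -⅓ (s(x) = 1*(-⅓) = -⅓)
-14*s(-3)*(-3) = -14*(-⅓)*(-3) = (14/3)*(-3) = -14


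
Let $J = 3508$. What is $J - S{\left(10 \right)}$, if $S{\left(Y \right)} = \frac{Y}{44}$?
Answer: $\frac{77171}{22} \approx 3507.8$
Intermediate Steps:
$S{\left(Y \right)} = \frac{Y}{44}$ ($S{\left(Y \right)} = Y \frac{1}{44} = \frac{Y}{44}$)
$J - S{\left(10 \right)} = 3508 - \frac{1}{44} \cdot 10 = 3508 - \frac{5}{22} = \frac{77171}{22}$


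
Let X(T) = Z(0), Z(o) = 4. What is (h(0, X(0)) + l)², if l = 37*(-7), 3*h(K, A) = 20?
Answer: 573049/9 ≈ 63672.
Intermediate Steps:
X(T) = 4
h(K, A) = 20/3 (h(K, A) = (⅓)*20 = 20/3)
l = -259
(h(0, X(0)) + l)² = (20/3 - 259)² = (-757/3)² = 573049/9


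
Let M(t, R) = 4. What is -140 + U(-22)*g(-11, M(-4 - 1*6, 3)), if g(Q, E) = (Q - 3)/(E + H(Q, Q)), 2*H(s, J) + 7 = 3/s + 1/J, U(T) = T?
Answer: 828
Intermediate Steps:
H(s, J) = -7/2 + 1/(2*J) + 3/(2*s) (H(s, J) = -7/2 + (3/s + 1/J)/2 = -7/2 + (1/J + 3/s)/2 = -7/2 + (1/(2*J) + 3/(2*s)) = -7/2 + 1/(2*J) + 3/(2*s))
g(Q, E) = (-3 + Q)/(-7/2 + E + 2/Q) (g(Q, E) = (Q - 3)/(E + (-7/2 + 1/(2*Q) + 3/(2*Q))) = (-3 + Q)/(E + (-7/2 + 2/Q)) = (-3 + Q)/(-7/2 + E + 2/Q))
-140 + U(-22)*g(-11, M(-4 - 1*6, 3)) = -140 - 44*(-11)*(-3 - 11)/(4 - 7*(-11) + 2*4*(-11)) = -140 - 44*(-11)*(-14)/(4 + 77 - 88) = -140 - 44*(-11)*(-14)/(-7) = -140 - 44*(-11)*(-1)*(-14)/7 = -140 - 22*(-44) = -140 + 968 = 828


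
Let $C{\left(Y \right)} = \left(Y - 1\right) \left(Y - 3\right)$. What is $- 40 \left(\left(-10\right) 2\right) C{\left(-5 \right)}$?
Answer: $38400$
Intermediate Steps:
$C{\left(Y \right)} = \left(-1 + Y\right) \left(-3 + Y\right)$
$- 40 \left(\left(-10\right) 2\right) C{\left(-5 \right)} = - 40 \left(\left(-10\right) 2\right) \left(3 + \left(-5\right)^{2} - -20\right) = \left(-40\right) \left(-20\right) \left(3 + 25 + 20\right) = 800 \cdot 48 = 38400$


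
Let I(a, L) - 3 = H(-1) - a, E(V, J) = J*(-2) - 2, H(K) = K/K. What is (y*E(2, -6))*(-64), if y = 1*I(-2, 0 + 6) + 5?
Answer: -7040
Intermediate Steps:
H(K) = 1
E(V, J) = -2 - 2*J (E(V, J) = -2*J - 2 = -2 - 2*J)
I(a, L) = 4 - a (I(a, L) = 3 + (1 - a) = 4 - a)
y = 11 (y = 1*(4 - 1*(-2)) + 5 = 1*(4 + 2) + 5 = 1*6 + 5 = 6 + 5 = 11)
(y*E(2, -6))*(-64) = (11*(-2 - 2*(-6)))*(-64) = (11*(-2 + 12))*(-64) = (11*10)*(-64) = 110*(-64) = -7040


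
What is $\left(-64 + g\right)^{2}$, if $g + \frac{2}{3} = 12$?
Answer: $\frac{24964}{9} \approx 2773.8$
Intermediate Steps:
$g = \frac{34}{3}$ ($g = - \frac{2}{3} + 12 = \frac{34}{3} \approx 11.333$)
$\left(-64 + g\right)^{2} = \left(-64 + \frac{34}{3}\right)^{2} = \left(- \frac{158}{3}\right)^{2} = \frac{24964}{9}$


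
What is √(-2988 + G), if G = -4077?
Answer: 3*I*√785 ≈ 84.054*I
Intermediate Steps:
√(-2988 + G) = √(-2988 - 4077) = √(-7065) = 3*I*√785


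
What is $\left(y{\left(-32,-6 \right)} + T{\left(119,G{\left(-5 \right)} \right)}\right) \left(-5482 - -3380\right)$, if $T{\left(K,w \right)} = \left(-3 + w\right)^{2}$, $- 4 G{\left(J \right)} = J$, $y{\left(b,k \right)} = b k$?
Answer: $- \frac{3280171}{8} \approx -4.1002 \cdot 10^{5}$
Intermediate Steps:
$G{\left(J \right)} = - \frac{J}{4}$
$\left(y{\left(-32,-6 \right)} + T{\left(119,G{\left(-5 \right)} \right)}\right) \left(-5482 - -3380\right) = \left(\left(-32\right) \left(-6\right) + \left(-3 - - \frac{5}{4}\right)^{2}\right) \left(-5482 - -3380\right) = \left(192 + \left(-3 + \frac{5}{4}\right)^{2}\right) \left(-5482 + 3380\right) = \left(192 + \left(- \frac{7}{4}\right)^{2}\right) \left(-2102\right) = \left(192 + \frac{49}{16}\right) \left(-2102\right) = \frac{3121}{16} \left(-2102\right) = - \frac{3280171}{8}$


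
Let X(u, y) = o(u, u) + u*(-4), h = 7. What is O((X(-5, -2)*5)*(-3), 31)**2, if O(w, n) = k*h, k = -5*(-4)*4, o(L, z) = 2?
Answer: 313600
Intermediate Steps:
X(u, y) = 2 - 4*u (X(u, y) = 2 + u*(-4) = 2 - 4*u)
k = 80 (k = 20*4 = 80)
O(w, n) = 560 (O(w, n) = 80*7 = 560)
O((X(-5, -2)*5)*(-3), 31)**2 = 560**2 = 313600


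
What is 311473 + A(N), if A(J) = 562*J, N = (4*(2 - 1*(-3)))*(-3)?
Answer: 277753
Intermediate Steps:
N = -60 (N = (4*(2 + 3))*(-3) = (4*5)*(-3) = 20*(-3) = -60)
311473 + A(N) = 311473 + 562*(-60) = 311473 - 33720 = 277753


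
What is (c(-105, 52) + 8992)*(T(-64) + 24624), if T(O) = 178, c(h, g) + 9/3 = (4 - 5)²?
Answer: 222969980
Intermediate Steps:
c(h, g) = -2 (c(h, g) = -3 + (4 - 5)² = -3 + (-1)² = -3 + 1 = -2)
(c(-105, 52) + 8992)*(T(-64) + 24624) = (-2 + 8992)*(178 + 24624) = 8990*24802 = 222969980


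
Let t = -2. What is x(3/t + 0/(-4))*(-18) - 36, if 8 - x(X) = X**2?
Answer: -279/2 ≈ -139.50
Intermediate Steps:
x(X) = 8 - X**2
x(3/t + 0/(-4))*(-18) - 36 = (8 - (3/(-2) + 0/(-4))**2)*(-18) - 36 = (8 - (3*(-1/2) + 0*(-1/4))**2)*(-18) - 36 = (8 - (-3/2 + 0)**2)*(-18) - 36 = (8 - (-3/2)**2)*(-18) - 36 = (8 - 1*9/4)*(-18) - 36 = (8 - 9/4)*(-18) - 36 = (23/4)*(-18) - 36 = -207/2 - 36 = -279/2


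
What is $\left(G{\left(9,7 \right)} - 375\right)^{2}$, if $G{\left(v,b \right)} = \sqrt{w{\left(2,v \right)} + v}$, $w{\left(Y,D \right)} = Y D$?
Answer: $140652 - 2250 \sqrt{3} \approx 1.3676 \cdot 10^{5}$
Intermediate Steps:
$w{\left(Y,D \right)} = D Y$
$G{\left(v,b \right)} = \sqrt{3} \sqrt{v}$ ($G{\left(v,b \right)} = \sqrt{v 2 + v} = \sqrt{2 v + v} = \sqrt{3 v} = \sqrt{3} \sqrt{v}$)
$\left(G{\left(9,7 \right)} - 375\right)^{2} = \left(\sqrt{3} \sqrt{9} - 375\right)^{2} = \left(\sqrt{3} \cdot 3 - 375\right)^{2} = \left(3 \sqrt{3} - 375\right)^{2} = \left(-375 + 3 \sqrt{3}\right)^{2}$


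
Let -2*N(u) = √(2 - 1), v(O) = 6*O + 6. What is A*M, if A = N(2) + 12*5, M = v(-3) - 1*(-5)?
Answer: -833/2 ≈ -416.50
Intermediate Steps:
v(O) = 6 + 6*O
M = -7 (M = (6 + 6*(-3)) - 1*(-5) = (6 - 18) + 5 = -12 + 5 = -7)
N(u) = -½ (N(u) = -√(2 - 1)/2 = -√1/2 = -½*1 = -½)
A = 119/2 (A = -½ + 12*5 = -½ + 60 = 119/2 ≈ 59.500)
A*M = (119/2)*(-7) = -833/2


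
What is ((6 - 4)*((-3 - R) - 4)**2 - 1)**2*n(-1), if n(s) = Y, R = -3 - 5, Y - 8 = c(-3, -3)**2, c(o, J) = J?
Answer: 17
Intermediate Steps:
Y = 17 (Y = 8 + (-3)**2 = 8 + 9 = 17)
R = -8
n(s) = 17
((6 - 4)*((-3 - R) - 4)**2 - 1)**2*n(-1) = ((6 - 4)*((-3 - 1*(-8)) - 4)**2 - 1)**2*17 = (2*((-3 + 8) - 4)**2 - 1)**2*17 = (2*(5 - 4)**2 - 1)**2*17 = (2*1**2 - 1)**2*17 = (2*1 - 1)**2*17 = (2 - 1)**2*17 = 1**2*17 = 1*17 = 17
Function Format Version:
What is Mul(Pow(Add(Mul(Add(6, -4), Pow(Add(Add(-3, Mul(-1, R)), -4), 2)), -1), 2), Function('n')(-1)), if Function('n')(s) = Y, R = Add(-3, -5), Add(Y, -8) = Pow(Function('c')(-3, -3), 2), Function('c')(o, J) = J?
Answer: 17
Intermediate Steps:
Y = 17 (Y = Add(8, Pow(-3, 2)) = Add(8, 9) = 17)
R = -8
Function('n')(s) = 17
Mul(Pow(Add(Mul(Add(6, -4), Pow(Add(Add(-3, Mul(-1, R)), -4), 2)), -1), 2), Function('n')(-1)) = Mul(Pow(Add(Mul(Add(6, -4), Pow(Add(Add(-3, Mul(-1, -8)), -4), 2)), -1), 2), 17) = Mul(Pow(Add(Mul(2, Pow(Add(Add(-3, 8), -4), 2)), -1), 2), 17) = Mul(Pow(Add(Mul(2, Pow(Add(5, -4), 2)), -1), 2), 17) = Mul(Pow(Add(Mul(2, Pow(1, 2)), -1), 2), 17) = Mul(Pow(Add(Mul(2, 1), -1), 2), 17) = Mul(Pow(Add(2, -1), 2), 17) = Mul(Pow(1, 2), 17) = Mul(1, 17) = 17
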